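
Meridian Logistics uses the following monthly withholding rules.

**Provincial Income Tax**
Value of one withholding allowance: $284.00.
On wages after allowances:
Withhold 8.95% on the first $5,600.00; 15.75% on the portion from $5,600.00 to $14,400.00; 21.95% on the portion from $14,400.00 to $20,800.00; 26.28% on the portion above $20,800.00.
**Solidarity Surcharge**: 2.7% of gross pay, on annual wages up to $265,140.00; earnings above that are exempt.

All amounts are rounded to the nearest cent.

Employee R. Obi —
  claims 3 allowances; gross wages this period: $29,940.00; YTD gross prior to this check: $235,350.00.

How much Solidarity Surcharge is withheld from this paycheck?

Solidarity Surcharge: cap $265,140.00 − YTD $235,350.00 = $29,790.00 subject; 2.7% × $29,790.00 = $804.33

$804.33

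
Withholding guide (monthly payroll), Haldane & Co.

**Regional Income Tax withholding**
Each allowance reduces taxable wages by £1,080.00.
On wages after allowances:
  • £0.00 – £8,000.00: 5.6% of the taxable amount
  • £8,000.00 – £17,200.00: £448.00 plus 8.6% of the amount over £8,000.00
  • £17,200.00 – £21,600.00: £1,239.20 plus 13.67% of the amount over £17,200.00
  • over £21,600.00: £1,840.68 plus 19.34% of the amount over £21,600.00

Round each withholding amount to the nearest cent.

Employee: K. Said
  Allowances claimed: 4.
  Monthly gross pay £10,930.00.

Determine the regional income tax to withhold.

£370.16

Regional Income Tax: taxable = £10,930.00 − 4×£1,080.00 = £6,610.00
  5.6% × £6,610.00 = £370.16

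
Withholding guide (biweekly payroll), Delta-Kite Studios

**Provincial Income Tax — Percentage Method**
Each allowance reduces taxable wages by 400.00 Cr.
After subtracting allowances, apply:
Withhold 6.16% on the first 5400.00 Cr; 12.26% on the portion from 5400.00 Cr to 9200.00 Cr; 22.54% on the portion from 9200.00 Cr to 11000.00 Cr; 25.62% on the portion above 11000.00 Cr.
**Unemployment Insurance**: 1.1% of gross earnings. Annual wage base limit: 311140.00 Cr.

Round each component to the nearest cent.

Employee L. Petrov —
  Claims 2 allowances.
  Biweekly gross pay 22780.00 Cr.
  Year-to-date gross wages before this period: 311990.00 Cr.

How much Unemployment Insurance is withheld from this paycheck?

Unemployment Insurance: YTD 311990.00 Cr ≥ cap 311140.00 Cr → 0.00 Cr

0.00 Cr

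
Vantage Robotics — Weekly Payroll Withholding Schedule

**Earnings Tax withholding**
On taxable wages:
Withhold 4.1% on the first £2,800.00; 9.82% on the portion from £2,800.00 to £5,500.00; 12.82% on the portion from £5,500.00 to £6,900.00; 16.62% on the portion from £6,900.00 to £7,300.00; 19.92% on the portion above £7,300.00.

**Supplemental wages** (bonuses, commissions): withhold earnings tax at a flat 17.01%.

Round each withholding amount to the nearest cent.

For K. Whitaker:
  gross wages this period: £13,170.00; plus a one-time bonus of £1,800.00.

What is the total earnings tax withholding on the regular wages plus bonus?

£2,101.38

Earnings Tax: taxable = £13,170.00
  £625.90 + 19.92% × (£13,170.00 − £7,300.00) = £625.90 + 19.92% × £5,870.00 = £1,795.20
Supplemental (17.01% flat on bonus): 17.01% × £1,800.00 = £306.18
Total earnings tax: £1,795.20 + £306.18 = £2,101.38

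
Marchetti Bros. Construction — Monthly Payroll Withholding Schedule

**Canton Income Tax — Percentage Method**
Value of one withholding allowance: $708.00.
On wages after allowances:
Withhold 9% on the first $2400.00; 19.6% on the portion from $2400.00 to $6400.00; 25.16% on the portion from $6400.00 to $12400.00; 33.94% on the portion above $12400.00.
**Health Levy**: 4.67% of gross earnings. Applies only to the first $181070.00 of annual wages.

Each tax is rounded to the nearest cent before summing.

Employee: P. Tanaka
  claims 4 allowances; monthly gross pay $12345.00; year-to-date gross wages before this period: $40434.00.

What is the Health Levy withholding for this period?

$576.51

Health Levy: 4.67% × $12345.00 = $576.51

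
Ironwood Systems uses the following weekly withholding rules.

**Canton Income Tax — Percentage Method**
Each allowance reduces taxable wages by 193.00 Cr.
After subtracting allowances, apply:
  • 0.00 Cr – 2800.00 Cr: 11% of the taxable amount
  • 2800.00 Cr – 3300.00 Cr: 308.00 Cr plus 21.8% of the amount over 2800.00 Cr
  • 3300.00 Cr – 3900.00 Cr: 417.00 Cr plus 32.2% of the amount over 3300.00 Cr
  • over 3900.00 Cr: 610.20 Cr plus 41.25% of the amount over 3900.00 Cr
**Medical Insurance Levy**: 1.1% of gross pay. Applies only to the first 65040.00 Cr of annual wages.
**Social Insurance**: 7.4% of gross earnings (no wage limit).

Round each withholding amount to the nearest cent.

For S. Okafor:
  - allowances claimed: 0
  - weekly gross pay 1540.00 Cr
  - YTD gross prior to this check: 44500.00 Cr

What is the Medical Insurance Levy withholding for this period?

Medical Insurance Levy: 1.1% × 1540.00 Cr = 16.94 Cr

16.94 Cr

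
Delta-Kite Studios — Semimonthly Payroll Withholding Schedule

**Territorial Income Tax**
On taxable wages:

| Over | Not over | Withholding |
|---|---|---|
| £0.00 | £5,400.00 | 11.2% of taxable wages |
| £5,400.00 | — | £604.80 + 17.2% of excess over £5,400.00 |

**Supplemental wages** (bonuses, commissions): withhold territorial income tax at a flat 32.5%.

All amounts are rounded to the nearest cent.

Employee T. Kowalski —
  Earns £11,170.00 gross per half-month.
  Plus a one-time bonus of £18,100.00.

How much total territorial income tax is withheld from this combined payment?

Territorial Income Tax: taxable = £11,170.00
  £604.80 + 17.2% × (£11,170.00 − £5,400.00) = £604.80 + 17.2% × £5,770.00 = £1,597.24
Supplemental (32.5% flat on bonus): 32.5% × £18,100.00 = £5,882.50
Total territorial income tax: £1,597.24 + £5,882.50 = £7,479.74

£7,479.74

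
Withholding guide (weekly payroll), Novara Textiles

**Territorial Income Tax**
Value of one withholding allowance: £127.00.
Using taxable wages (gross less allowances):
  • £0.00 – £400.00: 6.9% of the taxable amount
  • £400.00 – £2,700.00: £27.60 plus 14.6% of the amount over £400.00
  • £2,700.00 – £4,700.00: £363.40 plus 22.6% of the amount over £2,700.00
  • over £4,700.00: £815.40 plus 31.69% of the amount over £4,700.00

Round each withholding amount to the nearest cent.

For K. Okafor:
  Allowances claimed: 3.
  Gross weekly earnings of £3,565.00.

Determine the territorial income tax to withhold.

£472.78

Territorial Income Tax: taxable = £3,565.00 − 3×£127.00 = £3,184.00
  £363.40 + 22.6% × (£3,184.00 − £2,700.00) = £363.40 + 22.6% × £484.00 = £472.78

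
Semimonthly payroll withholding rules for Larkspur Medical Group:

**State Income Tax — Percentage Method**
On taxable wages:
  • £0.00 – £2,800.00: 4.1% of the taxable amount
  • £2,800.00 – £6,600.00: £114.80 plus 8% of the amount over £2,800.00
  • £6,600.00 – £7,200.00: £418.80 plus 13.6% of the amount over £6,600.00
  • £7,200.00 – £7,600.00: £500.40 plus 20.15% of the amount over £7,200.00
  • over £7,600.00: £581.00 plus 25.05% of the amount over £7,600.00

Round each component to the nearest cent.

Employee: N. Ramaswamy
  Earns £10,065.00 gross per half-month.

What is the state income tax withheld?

State Income Tax: taxable = £10,065.00
  £581.00 + 25.05% × (£10,065.00 − £7,600.00) = £581.00 + 25.05% × £2,465.00 = £1,198.48

£1,198.48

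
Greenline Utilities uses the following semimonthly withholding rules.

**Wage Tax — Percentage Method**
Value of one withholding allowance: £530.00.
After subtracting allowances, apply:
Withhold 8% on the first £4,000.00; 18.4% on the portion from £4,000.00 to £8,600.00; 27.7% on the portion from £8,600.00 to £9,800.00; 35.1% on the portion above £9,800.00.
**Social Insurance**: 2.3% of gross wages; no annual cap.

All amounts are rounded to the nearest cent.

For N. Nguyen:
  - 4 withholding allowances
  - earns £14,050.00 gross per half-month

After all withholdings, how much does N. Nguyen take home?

£11,480.42

Wage Tax: taxable = £14,050.00 − 4×£530.00 = £11,930.00
  £1,498.80 + 35.1% × (£11,930.00 − £9,800.00) = £1,498.80 + 35.1% × £2,130.00 = £2,246.43
Social Insurance: 2.3% × £14,050.00 = £323.15
Total withheld: £2,246.43 + £323.15 = £2,569.58
Net pay: £14,050.00 − £2,569.58 = £11,480.42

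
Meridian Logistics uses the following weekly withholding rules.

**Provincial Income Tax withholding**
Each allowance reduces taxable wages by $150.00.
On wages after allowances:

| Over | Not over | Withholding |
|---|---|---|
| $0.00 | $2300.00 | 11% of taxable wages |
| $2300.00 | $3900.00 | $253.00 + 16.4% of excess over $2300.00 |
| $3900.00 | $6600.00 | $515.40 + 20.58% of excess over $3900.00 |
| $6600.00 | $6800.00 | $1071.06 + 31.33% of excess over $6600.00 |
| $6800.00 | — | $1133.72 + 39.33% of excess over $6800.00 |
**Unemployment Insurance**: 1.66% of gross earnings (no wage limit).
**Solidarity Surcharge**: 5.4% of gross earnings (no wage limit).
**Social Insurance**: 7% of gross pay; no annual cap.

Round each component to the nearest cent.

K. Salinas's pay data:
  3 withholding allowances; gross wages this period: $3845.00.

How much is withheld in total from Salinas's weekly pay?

$973.19

Provincial Income Tax: taxable = $3845.00 − 3×$150.00 = $3395.00
  $253.00 + 16.4% × ($3395.00 − $2300.00) = $253.00 + 16.4% × $1095.00 = $432.58
Unemployment Insurance: 1.66% × $3845.00 = $63.83
Solidarity Surcharge: 5.4% × $3845.00 = $207.63
Social Insurance: 7% × $3845.00 = $269.15
Total: $432.58 + $63.83 + $207.63 + $269.15 = $973.19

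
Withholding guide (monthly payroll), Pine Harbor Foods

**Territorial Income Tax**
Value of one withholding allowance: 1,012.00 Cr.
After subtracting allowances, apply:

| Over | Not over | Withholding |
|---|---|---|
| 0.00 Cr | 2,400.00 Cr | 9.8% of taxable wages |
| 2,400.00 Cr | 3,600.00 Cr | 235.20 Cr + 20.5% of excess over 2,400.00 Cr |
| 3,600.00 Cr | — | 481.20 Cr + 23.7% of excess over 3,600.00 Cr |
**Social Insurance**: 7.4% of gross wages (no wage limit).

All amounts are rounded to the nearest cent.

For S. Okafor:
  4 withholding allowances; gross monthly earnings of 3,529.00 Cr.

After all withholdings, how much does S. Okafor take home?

3,267.85 Cr

Territorial Income Tax: taxable = 3,529.00 Cr − 4×1,012.00 Cr = -519.00 Cr
  Taxable ≤ 0 → 0.00 Cr
Social Insurance: 7.4% × 3,529.00 Cr = 261.15 Cr
Total withheld: 0.00 Cr + 261.15 Cr = 261.15 Cr
Net pay: 3,529.00 Cr − 261.15 Cr = 3,267.85 Cr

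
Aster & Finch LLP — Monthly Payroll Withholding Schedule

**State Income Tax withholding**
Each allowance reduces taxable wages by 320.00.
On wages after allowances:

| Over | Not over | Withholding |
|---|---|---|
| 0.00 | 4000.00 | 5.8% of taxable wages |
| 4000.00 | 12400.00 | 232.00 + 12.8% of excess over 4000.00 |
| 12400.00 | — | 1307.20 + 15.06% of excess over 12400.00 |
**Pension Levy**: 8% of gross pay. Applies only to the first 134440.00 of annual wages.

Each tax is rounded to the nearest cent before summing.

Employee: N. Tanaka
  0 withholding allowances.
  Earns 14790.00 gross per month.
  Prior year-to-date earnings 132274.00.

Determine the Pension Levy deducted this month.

Pension Levy: cap 134440.00 − YTD 132274.00 = 2166.00 subject; 8% × 2166.00 = 173.28

173.28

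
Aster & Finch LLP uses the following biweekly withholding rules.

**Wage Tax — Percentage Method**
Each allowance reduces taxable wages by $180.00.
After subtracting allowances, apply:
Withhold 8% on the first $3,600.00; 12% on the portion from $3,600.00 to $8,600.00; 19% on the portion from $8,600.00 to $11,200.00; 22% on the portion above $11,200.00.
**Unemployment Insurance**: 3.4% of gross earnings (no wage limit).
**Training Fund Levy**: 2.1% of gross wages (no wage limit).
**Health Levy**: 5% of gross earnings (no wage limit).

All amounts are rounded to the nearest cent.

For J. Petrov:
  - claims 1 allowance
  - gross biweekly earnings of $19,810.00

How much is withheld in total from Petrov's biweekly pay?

Wage Tax: taxable = $19,810.00 − 1×$180.00 = $19,630.00
  $1,382.00 + 22% × ($19,630.00 − $11,200.00) = $1,382.00 + 22% × $8,430.00 = $3,236.60
Unemployment Insurance: 3.4% × $19,810.00 = $673.54
Training Fund Levy: 2.1% × $19,810.00 = $416.01
Health Levy: 5% × $19,810.00 = $990.50
Total: $3,236.60 + $673.54 + $416.01 + $990.50 = $5,316.65

$5,316.65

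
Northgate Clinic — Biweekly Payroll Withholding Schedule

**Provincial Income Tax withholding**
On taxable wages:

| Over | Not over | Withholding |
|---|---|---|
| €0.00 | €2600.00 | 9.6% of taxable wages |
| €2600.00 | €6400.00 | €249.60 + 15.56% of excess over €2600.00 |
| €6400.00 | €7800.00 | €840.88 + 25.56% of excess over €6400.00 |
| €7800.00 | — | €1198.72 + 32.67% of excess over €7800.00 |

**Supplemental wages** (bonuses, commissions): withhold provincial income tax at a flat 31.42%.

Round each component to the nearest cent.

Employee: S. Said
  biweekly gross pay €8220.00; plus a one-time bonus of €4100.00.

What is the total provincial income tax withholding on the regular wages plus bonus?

€2624.15

Provincial Income Tax: taxable = €8220.00
  €1198.72 + 32.67% × (€8220.00 − €7800.00) = €1198.72 + 32.67% × €420.00 = €1335.93
Supplemental (31.42% flat on bonus): 31.42% × €4100.00 = €1288.22
Total provincial income tax: €1335.93 + €1288.22 = €2624.15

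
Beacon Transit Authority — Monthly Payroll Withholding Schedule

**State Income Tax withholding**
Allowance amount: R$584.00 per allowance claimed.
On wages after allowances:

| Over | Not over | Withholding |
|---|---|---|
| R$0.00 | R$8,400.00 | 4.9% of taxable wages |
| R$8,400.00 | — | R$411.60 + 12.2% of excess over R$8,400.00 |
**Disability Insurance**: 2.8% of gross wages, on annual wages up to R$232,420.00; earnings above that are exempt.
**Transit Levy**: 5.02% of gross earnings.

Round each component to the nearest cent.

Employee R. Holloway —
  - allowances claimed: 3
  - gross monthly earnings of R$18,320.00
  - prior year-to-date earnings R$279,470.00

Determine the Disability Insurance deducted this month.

R$0.00

Disability Insurance: YTD R$279,470.00 ≥ cap R$232,420.00 → R$0.00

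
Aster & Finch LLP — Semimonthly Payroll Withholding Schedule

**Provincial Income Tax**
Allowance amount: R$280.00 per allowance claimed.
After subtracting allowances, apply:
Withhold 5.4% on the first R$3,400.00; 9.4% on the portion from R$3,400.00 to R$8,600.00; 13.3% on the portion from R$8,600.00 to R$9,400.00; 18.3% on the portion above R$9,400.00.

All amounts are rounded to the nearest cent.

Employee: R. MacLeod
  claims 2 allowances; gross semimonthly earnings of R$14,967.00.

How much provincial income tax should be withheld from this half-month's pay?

Provincial Income Tax: taxable = R$14,967.00 − 2×R$280.00 = R$14,407.00
  R$778.80 + 18.3% × (R$14,407.00 − R$9,400.00) = R$778.80 + 18.3% × R$5,007.00 = R$1,695.08

R$1,695.08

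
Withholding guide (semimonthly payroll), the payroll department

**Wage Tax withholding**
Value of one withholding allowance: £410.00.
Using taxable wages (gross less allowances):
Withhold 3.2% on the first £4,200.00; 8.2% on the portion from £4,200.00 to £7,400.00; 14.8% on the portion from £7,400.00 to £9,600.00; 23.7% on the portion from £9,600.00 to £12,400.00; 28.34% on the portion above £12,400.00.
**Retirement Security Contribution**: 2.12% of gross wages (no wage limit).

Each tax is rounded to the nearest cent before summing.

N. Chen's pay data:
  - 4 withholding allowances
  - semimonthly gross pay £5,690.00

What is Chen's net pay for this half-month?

Wage Tax: taxable = £5,690.00 − 4×£410.00 = £4,050.00
  3.2% × £4,050.00 = £129.60
Retirement Security Contribution: 2.12% × £5,690.00 = £120.63
Total withheld: £129.60 + £120.63 = £250.23
Net pay: £5,690.00 − £250.23 = £5,439.77

£5,439.77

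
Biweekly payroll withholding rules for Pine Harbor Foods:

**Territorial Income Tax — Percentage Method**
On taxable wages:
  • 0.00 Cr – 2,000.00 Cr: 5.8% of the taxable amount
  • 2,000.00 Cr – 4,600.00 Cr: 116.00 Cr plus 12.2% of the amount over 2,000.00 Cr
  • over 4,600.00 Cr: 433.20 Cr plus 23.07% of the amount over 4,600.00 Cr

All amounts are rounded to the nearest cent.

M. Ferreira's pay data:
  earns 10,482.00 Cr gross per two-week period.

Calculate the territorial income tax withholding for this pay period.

1,790.18 Cr

Territorial Income Tax: taxable = 10,482.00 Cr
  433.20 Cr + 23.07% × (10,482.00 Cr − 4,600.00 Cr) = 433.20 Cr + 23.07% × 5,882.00 Cr = 1,790.18 Cr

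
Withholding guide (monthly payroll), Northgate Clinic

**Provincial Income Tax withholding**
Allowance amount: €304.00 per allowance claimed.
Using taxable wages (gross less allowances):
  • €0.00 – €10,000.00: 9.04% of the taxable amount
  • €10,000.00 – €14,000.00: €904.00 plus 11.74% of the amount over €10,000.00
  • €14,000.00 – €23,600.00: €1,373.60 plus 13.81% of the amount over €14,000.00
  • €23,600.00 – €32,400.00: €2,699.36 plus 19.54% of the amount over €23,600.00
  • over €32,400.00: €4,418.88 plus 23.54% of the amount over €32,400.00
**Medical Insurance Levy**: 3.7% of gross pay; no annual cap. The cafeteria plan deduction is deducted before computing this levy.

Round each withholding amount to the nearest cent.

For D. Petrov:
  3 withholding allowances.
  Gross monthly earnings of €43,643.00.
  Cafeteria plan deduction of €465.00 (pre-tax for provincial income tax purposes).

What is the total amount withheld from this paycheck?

€8,338.93

Provincial Income Tax: taxable = €43,643.00 − €465.00 − 3×€304.00 = €42,266.00
  €4,418.88 + 23.54% × (€42,266.00 − €32,400.00) = €4,418.88 + 23.54% × €9,866.00 = €6,741.34
Medical Insurance Levy: 3.7% × €43,178.00 = €1,597.59
Total: €6,741.34 + €1,597.59 = €8,338.93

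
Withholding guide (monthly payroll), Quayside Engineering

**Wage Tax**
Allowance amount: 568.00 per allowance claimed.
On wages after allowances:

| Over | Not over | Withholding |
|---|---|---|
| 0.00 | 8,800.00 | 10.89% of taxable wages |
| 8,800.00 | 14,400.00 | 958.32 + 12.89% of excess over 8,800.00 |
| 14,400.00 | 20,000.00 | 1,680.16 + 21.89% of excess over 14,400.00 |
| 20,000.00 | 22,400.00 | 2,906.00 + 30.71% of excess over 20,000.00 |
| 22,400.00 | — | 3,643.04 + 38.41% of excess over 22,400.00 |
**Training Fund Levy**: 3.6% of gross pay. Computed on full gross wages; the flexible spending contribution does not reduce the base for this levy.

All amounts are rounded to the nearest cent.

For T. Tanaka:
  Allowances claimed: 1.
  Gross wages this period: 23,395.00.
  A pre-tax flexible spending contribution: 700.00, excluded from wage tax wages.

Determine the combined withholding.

4,401.42

Wage Tax: taxable = 23,395.00 − 700.00 − 1×568.00 = 22,127.00
  2,906.00 + 30.71% × (22,127.00 − 20,000.00) = 2,906.00 + 30.71% × 2,127.00 = 3,559.20
Training Fund Levy: 3.6% × 23,395.00 = 842.22
Total: 3,559.20 + 842.22 = 4,401.42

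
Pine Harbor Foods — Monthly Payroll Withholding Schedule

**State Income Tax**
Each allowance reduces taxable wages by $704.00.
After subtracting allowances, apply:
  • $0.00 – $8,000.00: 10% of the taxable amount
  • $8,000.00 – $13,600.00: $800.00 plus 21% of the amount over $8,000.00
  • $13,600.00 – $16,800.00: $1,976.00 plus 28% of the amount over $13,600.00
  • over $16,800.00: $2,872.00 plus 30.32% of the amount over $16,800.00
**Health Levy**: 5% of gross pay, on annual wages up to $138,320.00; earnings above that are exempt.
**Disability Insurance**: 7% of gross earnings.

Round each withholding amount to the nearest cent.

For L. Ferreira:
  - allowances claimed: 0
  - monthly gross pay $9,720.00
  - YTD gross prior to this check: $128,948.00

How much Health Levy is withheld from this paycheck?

$468.60

Health Levy: cap $138,320.00 − YTD $128,948.00 = $9,372.00 subject; 5% × $9,372.00 = $468.60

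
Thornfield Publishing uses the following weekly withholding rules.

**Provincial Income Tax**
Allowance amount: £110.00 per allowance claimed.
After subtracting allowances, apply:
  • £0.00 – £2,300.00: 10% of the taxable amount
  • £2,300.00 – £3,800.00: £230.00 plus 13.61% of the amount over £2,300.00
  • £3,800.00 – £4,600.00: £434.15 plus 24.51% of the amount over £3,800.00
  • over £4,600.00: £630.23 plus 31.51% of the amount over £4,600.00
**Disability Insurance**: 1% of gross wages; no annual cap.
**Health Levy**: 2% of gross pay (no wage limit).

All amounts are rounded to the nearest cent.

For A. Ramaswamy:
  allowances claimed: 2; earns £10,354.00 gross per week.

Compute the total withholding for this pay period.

£2,684.61

Provincial Income Tax: taxable = £10,354.00 − 2×£110.00 = £10,134.00
  £630.23 + 31.51% × (£10,134.00 − £4,600.00) = £630.23 + 31.51% × £5,534.00 = £2,373.99
Disability Insurance: 1% × £10,354.00 = £103.54
Health Levy: 2% × £10,354.00 = £207.08
Total: £2,373.99 + £103.54 + £207.08 = £2,684.61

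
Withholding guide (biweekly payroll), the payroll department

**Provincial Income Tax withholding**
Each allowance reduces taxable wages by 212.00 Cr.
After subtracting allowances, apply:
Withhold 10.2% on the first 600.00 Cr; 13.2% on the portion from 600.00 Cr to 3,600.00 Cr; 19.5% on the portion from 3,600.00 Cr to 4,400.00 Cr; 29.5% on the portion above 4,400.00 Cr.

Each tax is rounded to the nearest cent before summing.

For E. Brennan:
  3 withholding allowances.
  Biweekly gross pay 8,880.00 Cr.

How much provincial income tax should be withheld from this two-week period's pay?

Provincial Income Tax: taxable = 8,880.00 Cr − 3×212.00 Cr = 8,244.00 Cr
  613.20 Cr + 29.5% × (8,244.00 Cr − 4,400.00 Cr) = 613.20 Cr + 29.5% × 3,844.00 Cr = 1,747.18 Cr

1,747.18 Cr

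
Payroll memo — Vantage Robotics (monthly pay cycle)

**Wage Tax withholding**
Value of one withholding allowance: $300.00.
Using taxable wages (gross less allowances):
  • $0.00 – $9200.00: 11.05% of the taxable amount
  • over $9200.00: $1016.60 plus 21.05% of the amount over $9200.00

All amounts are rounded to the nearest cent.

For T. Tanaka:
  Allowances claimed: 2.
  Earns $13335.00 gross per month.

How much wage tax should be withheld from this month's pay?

$1760.72

Wage Tax: taxable = $13335.00 − 2×$300.00 = $12735.00
  $1016.60 + 21.05% × ($12735.00 − $9200.00) = $1016.60 + 21.05% × $3535.00 = $1760.72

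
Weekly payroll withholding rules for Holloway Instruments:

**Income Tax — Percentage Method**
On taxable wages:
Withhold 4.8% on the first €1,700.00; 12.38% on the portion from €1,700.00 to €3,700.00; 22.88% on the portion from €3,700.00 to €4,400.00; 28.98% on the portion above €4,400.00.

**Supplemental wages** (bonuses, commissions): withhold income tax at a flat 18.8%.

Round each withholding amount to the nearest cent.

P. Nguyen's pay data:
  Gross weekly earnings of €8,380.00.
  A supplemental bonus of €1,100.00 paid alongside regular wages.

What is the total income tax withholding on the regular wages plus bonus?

€1,849.56

Income Tax: taxable = €8,380.00
  €489.36 + 28.98% × (€8,380.00 − €4,400.00) = €489.36 + 28.98% × €3,980.00 = €1,642.76
Supplemental (18.8% flat on bonus): 18.8% × €1,100.00 = €206.80
Total income tax: €1,642.76 + €206.80 = €1,849.56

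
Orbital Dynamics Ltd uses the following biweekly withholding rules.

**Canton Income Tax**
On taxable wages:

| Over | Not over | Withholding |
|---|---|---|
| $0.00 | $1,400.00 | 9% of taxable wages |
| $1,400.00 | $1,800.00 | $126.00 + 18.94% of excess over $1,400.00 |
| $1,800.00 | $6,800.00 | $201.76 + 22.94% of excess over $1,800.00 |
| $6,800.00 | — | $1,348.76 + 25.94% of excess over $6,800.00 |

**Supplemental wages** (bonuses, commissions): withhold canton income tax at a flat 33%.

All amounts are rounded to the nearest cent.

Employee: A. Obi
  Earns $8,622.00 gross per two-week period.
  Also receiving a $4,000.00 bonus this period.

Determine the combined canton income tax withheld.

$3,141.39

Canton Income Tax: taxable = $8,622.00
  $1,348.76 + 25.94% × ($8,622.00 − $6,800.00) = $1,348.76 + 25.94% × $1,822.00 = $1,821.39
Supplemental (33% flat on bonus): 33% × $4,000.00 = $1,320.00
Total canton income tax: $1,821.39 + $1,320.00 = $3,141.39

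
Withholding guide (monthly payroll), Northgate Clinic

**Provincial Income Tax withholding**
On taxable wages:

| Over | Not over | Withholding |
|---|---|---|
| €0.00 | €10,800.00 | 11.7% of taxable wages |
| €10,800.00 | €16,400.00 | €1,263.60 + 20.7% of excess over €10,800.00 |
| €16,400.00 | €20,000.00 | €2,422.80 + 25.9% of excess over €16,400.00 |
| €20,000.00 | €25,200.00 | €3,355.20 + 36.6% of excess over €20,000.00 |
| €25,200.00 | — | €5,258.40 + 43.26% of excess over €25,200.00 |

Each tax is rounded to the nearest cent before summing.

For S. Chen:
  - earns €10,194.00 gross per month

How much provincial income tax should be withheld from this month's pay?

€1,192.70

Provincial Income Tax: taxable = €10,194.00
  11.7% × €10,194.00 = €1,192.70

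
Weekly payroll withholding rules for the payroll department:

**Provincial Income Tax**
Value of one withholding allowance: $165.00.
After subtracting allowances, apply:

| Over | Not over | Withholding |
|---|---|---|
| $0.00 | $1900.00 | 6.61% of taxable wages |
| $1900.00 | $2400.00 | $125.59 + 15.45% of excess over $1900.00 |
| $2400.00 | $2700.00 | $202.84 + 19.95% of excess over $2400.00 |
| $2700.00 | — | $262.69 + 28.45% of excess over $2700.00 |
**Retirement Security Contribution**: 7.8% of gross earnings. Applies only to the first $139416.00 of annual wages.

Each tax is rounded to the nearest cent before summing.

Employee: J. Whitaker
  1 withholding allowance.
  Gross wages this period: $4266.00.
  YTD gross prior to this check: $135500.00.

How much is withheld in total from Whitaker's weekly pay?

$966.72

Provincial Income Tax: taxable = $4266.00 − 1×$165.00 = $4101.00
  $262.69 + 28.45% × ($4101.00 − $2700.00) = $262.69 + 28.45% × $1401.00 = $661.27
Retirement Security Contribution: cap $139416.00 − YTD $135500.00 = $3916.00 subject; 7.8% × $3916.00 = $305.45
Total: $661.27 + $305.45 = $966.72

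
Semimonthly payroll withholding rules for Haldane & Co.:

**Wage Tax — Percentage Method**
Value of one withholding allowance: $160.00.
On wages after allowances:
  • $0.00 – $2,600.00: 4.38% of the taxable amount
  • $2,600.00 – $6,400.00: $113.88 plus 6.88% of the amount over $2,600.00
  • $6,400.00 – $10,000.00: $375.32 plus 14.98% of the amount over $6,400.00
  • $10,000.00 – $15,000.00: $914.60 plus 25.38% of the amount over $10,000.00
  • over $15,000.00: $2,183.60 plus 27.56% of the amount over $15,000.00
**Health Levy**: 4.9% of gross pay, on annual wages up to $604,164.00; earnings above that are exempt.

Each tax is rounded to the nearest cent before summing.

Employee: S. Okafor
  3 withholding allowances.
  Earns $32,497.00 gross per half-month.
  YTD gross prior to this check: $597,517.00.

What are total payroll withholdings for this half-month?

$7,199.19

Wage Tax: taxable = $32,497.00 − 3×$160.00 = $32,017.00
  $2,183.60 + 27.56% × ($32,017.00 − $15,000.00) = $2,183.60 + 27.56% × $17,017.00 = $6,873.49
Health Levy: cap $604,164.00 − YTD $597,517.00 = $6,647.00 subject; 4.9% × $6,647.00 = $325.70
Total: $6,873.49 + $325.70 = $7,199.19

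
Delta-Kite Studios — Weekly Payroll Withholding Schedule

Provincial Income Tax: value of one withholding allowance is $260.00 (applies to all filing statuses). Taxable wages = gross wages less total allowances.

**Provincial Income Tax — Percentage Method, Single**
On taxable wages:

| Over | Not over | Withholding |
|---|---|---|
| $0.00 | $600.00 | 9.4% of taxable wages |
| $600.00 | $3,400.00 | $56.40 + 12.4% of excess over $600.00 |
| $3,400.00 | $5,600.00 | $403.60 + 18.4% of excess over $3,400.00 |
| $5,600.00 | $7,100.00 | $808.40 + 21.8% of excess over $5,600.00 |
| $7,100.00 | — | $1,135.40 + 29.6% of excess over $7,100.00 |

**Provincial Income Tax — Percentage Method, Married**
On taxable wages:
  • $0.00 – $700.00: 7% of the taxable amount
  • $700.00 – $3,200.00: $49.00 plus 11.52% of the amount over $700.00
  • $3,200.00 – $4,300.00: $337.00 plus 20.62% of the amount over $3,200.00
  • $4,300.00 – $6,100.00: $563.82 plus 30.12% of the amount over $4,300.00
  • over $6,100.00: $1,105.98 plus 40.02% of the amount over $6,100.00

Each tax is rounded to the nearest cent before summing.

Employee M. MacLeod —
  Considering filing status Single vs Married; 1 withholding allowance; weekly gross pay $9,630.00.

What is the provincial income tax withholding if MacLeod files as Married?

$2,414.63

Provincial Income Tax (Married): taxable = $9,630.00 − 1×$260.00 = $9,370.00
  $1,105.98 + 40.02% × ($9,370.00 − $6,100.00) = $1,105.98 + 40.02% × $3,270.00 = $2,414.63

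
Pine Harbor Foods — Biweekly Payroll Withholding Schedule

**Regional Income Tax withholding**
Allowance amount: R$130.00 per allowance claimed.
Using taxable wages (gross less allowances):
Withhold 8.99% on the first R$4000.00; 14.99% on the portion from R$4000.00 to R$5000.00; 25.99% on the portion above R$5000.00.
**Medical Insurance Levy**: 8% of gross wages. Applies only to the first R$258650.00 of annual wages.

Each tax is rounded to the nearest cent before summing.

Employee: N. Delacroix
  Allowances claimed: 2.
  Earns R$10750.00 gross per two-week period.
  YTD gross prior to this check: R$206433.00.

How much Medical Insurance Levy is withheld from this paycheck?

Medical Insurance Levy: 8% × R$10750.00 = R$860.00

R$860.00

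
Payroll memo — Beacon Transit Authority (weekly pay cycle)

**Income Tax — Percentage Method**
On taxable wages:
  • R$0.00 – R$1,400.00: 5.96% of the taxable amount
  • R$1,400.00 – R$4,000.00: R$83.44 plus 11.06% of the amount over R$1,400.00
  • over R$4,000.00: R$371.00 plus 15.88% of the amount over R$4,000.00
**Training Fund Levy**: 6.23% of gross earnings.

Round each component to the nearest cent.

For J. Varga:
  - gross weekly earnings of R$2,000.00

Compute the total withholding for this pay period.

R$274.40

Income Tax: taxable = R$2,000.00
  R$83.44 + 11.06% × (R$2,000.00 − R$1,400.00) = R$83.44 + 11.06% × R$600.00 = R$149.80
Training Fund Levy: 6.23% × R$2,000.00 = R$124.60
Total: R$149.80 + R$124.60 = R$274.40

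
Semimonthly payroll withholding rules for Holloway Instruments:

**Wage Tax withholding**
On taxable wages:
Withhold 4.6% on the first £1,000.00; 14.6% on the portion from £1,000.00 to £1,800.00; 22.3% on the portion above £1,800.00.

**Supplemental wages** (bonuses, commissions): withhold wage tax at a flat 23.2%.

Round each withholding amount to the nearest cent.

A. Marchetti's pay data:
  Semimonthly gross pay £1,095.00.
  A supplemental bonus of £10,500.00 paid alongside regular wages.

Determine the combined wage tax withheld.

£2,495.87

Wage Tax: taxable = £1,095.00
  £46.00 + 14.6% × (£1,095.00 − £1,000.00) = £46.00 + 14.6% × £95.00 = £59.87
Supplemental (23.2% flat on bonus): 23.2% × £10,500.00 = £2,436.00
Total wage tax: £59.87 + £2,436.00 = £2,495.87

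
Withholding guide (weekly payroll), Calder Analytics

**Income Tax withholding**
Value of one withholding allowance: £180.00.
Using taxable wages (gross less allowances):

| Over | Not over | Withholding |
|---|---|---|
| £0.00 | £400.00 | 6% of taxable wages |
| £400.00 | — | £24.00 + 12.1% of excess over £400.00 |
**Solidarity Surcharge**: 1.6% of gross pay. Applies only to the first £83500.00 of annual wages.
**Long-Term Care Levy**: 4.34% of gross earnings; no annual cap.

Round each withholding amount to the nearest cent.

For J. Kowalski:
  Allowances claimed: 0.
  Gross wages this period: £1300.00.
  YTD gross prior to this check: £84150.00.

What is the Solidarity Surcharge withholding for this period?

Solidarity Surcharge: YTD £84150.00 ≥ cap £83500.00 → £0.00

£0.00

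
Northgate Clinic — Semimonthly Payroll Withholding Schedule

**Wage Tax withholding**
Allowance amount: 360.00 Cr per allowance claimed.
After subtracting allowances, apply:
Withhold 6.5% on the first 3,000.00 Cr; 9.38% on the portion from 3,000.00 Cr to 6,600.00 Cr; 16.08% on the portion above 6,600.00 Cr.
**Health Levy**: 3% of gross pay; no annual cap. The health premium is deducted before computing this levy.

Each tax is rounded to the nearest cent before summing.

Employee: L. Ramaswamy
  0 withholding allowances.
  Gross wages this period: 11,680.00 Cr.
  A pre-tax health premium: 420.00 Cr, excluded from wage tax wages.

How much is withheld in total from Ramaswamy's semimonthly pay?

Wage Tax: taxable = 11,680.00 Cr − 420.00 Cr = 11,260.00 Cr
  532.68 Cr + 16.08% × (11,260.00 Cr − 6,600.00 Cr) = 532.68 Cr + 16.08% × 4,660.00 Cr = 1,282.01 Cr
Health Levy: 3% × 11,260.00 Cr = 337.80 Cr
Total: 1,282.01 Cr + 337.80 Cr = 1,619.81 Cr

1,619.81 Cr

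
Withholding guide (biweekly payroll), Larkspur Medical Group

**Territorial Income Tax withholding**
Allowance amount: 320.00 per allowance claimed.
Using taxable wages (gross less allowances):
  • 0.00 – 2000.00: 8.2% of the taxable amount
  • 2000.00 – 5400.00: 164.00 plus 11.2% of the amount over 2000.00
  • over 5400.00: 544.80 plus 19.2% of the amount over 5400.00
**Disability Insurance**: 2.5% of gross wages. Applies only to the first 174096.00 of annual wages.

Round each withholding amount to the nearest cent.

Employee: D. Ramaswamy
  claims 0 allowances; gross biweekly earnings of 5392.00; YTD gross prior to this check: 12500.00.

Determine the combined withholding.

Territorial Income Tax: taxable = 5392.00
  164.00 + 11.2% × (5392.00 − 2000.00) = 164.00 + 11.2% × 3392.00 = 543.90
Disability Insurance: 2.5% × 5392.00 = 134.80
Total: 543.90 + 134.80 = 678.70

678.70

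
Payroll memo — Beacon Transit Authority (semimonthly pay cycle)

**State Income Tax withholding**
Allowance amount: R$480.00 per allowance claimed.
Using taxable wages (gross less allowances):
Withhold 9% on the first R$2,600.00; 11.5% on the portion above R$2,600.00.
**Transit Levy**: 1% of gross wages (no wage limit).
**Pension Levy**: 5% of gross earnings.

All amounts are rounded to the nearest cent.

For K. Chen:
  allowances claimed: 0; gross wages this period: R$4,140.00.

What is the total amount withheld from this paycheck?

R$659.50

State Income Tax: taxable = R$4,140.00
  R$234.00 + 11.5% × (R$4,140.00 − R$2,600.00) = R$234.00 + 11.5% × R$1,540.00 = R$411.10
Transit Levy: 1% × R$4,140.00 = R$41.40
Pension Levy: 5% × R$4,140.00 = R$207.00
Total: R$411.10 + R$41.40 + R$207.00 = R$659.50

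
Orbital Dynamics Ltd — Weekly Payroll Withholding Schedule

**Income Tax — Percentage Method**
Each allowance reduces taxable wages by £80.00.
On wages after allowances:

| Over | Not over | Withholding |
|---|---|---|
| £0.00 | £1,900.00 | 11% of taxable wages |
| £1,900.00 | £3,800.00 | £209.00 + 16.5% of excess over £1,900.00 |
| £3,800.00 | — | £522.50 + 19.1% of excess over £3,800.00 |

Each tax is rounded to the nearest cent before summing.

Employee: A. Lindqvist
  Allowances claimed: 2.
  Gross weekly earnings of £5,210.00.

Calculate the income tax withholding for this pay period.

£761.25

Income Tax: taxable = £5,210.00 − 2×£80.00 = £5,050.00
  £522.50 + 19.1% × (£5,050.00 − £3,800.00) = £522.50 + 19.1% × £1,250.00 = £761.25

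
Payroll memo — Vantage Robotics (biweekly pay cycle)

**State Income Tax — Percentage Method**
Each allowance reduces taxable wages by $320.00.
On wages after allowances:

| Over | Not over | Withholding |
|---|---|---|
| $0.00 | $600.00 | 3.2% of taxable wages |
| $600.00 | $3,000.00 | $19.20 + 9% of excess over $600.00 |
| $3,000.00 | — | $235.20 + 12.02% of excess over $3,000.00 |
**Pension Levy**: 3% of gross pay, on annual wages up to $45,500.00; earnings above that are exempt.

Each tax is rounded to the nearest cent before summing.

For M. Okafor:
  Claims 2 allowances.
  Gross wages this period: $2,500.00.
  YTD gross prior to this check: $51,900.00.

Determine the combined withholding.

State Income Tax: taxable = $2,500.00 − 2×$320.00 = $1,860.00
  $19.20 + 9% × ($1,860.00 − $600.00) = $19.20 + 9% × $1,260.00 = $132.60
Pension Levy: YTD $51,900.00 ≥ cap $45,500.00 → $0.00
Total: $132.60 + $0.00 = $132.60

$132.60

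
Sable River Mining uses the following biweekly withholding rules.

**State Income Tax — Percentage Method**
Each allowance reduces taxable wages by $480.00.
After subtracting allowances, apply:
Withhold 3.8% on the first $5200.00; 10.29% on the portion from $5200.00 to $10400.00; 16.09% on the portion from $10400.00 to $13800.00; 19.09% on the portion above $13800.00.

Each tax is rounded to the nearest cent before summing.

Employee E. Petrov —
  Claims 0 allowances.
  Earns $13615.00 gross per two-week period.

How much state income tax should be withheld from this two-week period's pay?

$1249.97

State Income Tax: taxable = $13615.00
  $732.68 + 16.09% × ($13615.00 − $10400.00) = $732.68 + 16.09% × $3215.00 = $1249.97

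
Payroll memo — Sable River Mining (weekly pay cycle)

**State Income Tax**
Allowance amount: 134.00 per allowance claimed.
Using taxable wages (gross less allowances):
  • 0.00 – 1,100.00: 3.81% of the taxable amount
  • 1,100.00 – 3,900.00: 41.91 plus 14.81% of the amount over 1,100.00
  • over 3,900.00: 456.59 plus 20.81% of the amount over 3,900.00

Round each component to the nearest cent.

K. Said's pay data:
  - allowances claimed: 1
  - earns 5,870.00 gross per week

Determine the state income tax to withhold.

838.66

State Income Tax: taxable = 5,870.00 − 1×134.00 = 5,736.00
  456.59 + 20.81% × (5,736.00 − 3,900.00) = 456.59 + 20.81% × 1,836.00 = 838.66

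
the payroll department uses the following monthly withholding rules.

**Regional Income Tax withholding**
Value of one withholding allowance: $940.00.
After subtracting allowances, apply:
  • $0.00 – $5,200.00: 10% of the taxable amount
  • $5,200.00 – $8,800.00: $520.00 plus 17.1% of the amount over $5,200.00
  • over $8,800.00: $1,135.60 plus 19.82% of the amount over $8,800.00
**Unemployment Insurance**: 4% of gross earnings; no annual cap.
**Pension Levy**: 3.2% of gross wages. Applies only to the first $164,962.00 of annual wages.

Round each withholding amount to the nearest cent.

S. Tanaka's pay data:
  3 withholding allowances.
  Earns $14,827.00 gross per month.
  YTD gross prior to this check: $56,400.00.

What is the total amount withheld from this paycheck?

Regional Income Tax: taxable = $14,827.00 − 3×$940.00 = $12,007.00
  $1,135.60 + 19.82% × ($12,007.00 − $8,800.00) = $1,135.60 + 19.82% × $3,207.00 = $1,771.23
Unemployment Insurance: 4% × $14,827.00 = $593.08
Pension Levy: 3.2% × $14,827.00 = $474.46
Total: $1,771.23 + $593.08 + $474.46 = $2,838.77

$2,838.77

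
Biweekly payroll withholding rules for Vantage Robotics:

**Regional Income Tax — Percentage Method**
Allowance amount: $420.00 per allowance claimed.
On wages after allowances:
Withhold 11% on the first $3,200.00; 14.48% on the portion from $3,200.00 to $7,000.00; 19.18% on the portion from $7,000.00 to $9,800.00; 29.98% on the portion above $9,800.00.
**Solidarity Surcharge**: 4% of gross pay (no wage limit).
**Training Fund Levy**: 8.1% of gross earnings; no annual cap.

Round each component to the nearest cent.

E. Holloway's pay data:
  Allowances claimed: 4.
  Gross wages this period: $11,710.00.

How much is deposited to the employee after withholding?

Regional Income Tax: taxable = $11,710.00 − 4×$420.00 = $10,030.00
  $1,439.28 + 29.98% × ($10,030.00 − $9,800.00) = $1,439.28 + 29.98% × $230.00 = $1,508.23
Solidarity Surcharge: 4% × $11,710.00 = $468.40
Training Fund Levy: 8.1% × $11,710.00 = $948.51
Total withheld: $1,508.23 + $468.40 + $948.51 = $2,925.14
Net pay: $11,710.00 − $2,925.14 = $8,784.86

$8,784.86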